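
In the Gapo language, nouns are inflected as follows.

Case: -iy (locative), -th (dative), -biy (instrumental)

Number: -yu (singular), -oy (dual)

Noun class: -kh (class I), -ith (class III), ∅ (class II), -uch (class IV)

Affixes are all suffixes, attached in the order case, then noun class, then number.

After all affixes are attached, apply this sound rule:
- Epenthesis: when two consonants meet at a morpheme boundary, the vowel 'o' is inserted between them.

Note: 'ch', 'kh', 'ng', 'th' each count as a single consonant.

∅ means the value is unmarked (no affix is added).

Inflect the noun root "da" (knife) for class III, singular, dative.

Attach case dative -th → dath.
Attach noun class class III -ith → dathith.
Attach number singular -yu → dathithyu.
Apply epenthesis: dathithyu → dathithoyu.

dathithoyu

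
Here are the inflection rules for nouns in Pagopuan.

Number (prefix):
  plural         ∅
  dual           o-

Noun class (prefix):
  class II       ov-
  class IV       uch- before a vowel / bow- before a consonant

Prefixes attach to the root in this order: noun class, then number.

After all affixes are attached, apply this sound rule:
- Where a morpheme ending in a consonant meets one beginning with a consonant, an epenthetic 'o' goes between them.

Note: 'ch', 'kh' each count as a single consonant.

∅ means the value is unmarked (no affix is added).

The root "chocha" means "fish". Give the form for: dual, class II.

oovochocha

Attach noun class class II ov- → ovchocha.
Attach number dual o- → oovchocha.
Apply epenthesis: oovchocha → oovochocha.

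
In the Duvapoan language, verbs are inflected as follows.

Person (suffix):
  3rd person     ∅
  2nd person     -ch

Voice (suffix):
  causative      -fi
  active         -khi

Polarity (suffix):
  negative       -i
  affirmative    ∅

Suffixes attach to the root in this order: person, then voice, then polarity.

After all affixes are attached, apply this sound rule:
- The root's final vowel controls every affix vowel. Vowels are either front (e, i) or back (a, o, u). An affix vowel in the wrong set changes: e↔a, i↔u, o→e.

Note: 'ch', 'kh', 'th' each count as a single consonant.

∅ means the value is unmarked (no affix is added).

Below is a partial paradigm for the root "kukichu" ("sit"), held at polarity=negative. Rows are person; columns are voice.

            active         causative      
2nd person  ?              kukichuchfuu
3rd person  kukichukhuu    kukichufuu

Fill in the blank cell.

Attach person 2nd person -ch → kukichuch.
Attach voice active -khi → kukichuchkhi.
Attach polarity negative -i → kukichuchkhii.
Apply vowel harmony: kukichuchkhii → kukichuchkhuu.

kukichuchkhuu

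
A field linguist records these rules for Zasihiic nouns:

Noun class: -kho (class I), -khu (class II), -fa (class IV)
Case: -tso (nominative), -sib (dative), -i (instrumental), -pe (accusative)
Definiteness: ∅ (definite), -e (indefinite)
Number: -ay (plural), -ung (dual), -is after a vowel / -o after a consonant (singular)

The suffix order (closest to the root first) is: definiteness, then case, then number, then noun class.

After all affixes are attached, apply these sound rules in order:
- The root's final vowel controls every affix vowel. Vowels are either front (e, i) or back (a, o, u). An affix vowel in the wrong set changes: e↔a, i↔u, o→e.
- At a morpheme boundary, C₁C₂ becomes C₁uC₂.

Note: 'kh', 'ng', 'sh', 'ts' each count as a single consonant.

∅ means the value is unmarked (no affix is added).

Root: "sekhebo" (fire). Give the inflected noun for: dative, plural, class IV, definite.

definiteness = definite: zero marking, form stays sekhebo.
Attach case dative -sib → sekhebosib.
Attach number plural -ay → sekhebosibay.
Attach noun class class IV -fa → sekhebosibayfa.
Apply vowel harmony: sekhebosibayfa → sekhebosubayfa.
Apply epenthesis: sekhebosubayfa → sekhebosubayufa.

sekhebosubayufa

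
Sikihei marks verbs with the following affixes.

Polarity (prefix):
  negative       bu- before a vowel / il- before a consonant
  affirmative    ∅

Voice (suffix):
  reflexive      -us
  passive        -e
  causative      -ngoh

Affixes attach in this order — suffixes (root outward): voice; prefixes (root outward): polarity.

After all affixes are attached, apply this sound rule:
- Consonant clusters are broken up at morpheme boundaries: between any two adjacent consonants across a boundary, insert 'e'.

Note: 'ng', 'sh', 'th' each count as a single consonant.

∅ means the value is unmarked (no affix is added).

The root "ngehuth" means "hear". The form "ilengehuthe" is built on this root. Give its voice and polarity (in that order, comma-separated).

passive, negative

Segment: il-ngehuth-e.
voice: -e → passive.
polarity: bu/il- → negative.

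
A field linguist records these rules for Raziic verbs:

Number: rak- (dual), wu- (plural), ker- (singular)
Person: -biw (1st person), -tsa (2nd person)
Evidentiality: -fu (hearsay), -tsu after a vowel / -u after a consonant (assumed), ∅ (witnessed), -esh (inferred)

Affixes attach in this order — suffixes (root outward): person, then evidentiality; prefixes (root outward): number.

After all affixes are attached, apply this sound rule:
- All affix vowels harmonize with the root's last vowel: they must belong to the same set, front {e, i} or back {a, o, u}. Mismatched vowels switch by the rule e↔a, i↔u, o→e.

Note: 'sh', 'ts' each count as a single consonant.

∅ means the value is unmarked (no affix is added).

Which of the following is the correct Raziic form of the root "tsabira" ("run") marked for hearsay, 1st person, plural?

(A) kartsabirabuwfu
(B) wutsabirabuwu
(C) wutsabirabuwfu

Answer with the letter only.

C

Attach number plural wu- → wutsabira.
Attach person 1st person -biw → wutsabirabiw.
Attach evidentiality hearsay -fu → wutsabirabiwfu.
Apply vowel harmony: wutsabirabiwfu → wutsabirabuwfu.
So the correct form is wutsabirabuwfu, option (C).
(A) kartsabirabuwfu is wrong: it uses singular instead of plural for number.
(B) wutsabirabuwu is wrong: it uses assumed instead of hearsay for evidentiality.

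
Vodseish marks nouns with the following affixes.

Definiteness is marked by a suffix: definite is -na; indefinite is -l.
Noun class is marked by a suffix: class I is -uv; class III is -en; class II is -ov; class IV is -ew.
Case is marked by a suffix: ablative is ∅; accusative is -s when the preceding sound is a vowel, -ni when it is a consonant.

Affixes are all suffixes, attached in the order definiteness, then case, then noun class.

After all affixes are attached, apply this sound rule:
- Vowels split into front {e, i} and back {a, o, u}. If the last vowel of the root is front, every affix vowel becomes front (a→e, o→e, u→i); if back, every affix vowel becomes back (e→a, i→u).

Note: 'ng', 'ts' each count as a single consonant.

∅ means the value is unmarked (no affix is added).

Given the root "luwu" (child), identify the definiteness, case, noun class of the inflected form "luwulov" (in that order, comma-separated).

indefinite, ablative, class II

Segment: luwu-l-ov.
definiteness: -l → indefinite.
case: ∅ → ablative.
noun class: -ov → class II.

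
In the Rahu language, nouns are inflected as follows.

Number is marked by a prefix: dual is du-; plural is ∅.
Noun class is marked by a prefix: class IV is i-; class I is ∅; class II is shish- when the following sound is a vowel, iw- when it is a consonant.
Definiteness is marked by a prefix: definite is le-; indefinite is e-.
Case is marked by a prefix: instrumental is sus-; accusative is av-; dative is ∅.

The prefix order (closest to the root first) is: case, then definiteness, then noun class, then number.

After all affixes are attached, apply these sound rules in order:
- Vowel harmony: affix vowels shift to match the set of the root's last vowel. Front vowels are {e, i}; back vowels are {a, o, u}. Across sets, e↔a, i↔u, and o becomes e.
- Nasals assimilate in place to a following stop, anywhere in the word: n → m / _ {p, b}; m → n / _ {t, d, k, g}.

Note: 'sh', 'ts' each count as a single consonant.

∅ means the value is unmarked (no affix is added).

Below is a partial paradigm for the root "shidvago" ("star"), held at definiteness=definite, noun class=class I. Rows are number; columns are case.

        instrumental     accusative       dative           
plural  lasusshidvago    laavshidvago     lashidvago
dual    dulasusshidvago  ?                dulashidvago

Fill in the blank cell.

Attach case accusative av- → avshidvago.
Attach definiteness definite le- → leavshidvago.
noun class = class I: zero marking, form stays leavshidvago.
Attach number dual du- → duleavshidvago.
Apply vowel harmony: duleavshidvago → dulaavshidvago.
Nasal assimilation: no change.

dulaavshidvago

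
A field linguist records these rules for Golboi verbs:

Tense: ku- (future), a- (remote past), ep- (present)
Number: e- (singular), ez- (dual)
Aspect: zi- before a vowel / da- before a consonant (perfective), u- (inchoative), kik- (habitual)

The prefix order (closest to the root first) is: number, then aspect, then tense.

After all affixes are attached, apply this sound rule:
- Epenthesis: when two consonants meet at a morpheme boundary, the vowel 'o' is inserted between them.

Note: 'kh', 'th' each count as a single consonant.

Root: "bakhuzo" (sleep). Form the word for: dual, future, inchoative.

kuuezobakhuzo

Attach number dual ez- → ezbakhuzo.
Attach aspect inchoative u- → uezbakhuzo.
Attach tense future ku- → kuuezbakhuzo.
Apply epenthesis: kuuezbakhuzo → kuuezobakhuzo.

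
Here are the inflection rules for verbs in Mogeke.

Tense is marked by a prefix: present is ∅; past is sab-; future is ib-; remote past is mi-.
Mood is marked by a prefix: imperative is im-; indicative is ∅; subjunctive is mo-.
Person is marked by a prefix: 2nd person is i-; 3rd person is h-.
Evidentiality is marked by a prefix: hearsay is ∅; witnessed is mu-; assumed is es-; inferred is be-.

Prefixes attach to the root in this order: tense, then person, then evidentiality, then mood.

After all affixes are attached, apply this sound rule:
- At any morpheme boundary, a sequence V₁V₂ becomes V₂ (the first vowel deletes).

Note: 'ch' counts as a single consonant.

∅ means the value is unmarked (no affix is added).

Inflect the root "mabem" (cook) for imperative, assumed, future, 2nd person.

Attach tense future ib- → ibmabem.
Attach person 2nd person i- → iibmabem.
Attach evidentiality assumed es- → esiibmabem.
Attach mood imperative im- → imesiibmabem.
Apply vowel deletion: imesiibmabem → imesibmabem.

imesibmabem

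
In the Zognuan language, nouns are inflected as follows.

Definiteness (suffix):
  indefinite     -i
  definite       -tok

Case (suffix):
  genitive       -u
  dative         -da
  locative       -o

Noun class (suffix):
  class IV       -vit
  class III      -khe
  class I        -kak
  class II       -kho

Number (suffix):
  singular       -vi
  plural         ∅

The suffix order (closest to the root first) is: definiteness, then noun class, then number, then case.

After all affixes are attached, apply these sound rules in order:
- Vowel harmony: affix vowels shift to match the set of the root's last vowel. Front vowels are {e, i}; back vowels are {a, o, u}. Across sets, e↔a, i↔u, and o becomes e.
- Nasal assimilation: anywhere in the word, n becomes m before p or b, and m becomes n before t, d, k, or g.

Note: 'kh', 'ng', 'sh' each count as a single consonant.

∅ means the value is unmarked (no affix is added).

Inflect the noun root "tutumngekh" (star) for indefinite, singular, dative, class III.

Attach definiteness indefinite -i → tutumngekhi.
Attach noun class class III -khe → tutumngekhikhe.
Attach number singular -vi → tutumngekhikhevi.
Attach case dative -da → tutumngekhikhevida.
Apply vowel harmony: tutumngekhikhevida → tutumngekhikhevide.
Nasal assimilation: no change.

tutumngekhikhevide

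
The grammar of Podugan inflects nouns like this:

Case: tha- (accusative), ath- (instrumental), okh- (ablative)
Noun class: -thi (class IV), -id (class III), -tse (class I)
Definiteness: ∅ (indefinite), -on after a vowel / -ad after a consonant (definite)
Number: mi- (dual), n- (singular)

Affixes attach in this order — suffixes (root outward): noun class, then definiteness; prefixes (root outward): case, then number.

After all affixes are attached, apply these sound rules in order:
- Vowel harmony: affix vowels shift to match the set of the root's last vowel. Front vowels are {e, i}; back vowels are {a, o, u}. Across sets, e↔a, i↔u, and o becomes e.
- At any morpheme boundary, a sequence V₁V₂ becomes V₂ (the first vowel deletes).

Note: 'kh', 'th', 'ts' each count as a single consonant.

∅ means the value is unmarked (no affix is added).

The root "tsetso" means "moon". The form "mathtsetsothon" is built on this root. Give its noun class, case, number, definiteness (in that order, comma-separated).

Segment: mi-ath-tsetso-thi-on.
noun class: -thi → class IV.
case: ath- → instrumental.
number: mi- → dual.
definiteness: -on/ad → definite.

class IV, instrumental, dual, definite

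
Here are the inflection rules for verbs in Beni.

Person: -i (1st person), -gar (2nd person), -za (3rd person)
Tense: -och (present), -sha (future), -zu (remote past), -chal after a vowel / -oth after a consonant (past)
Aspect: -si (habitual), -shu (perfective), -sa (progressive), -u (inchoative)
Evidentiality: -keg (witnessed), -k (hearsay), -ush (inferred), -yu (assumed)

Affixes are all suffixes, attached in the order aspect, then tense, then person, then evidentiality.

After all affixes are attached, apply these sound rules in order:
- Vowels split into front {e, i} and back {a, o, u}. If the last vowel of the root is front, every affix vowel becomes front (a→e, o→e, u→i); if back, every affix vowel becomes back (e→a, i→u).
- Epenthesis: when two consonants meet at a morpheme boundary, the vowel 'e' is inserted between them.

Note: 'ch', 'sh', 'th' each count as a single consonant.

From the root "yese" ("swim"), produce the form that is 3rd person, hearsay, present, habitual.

Attach aspect habitual -si → yesesi.
Attach tense present -och → yesesioch.
Attach person 3rd person -za → yesesiochza.
Attach evidentiality hearsay -k → yesesiochzak.
Apply vowel harmony: yesesiochzak → yesesiechzek.
Apply epenthesis: yesesiechzek → yesesiechezek.

yesesiechezek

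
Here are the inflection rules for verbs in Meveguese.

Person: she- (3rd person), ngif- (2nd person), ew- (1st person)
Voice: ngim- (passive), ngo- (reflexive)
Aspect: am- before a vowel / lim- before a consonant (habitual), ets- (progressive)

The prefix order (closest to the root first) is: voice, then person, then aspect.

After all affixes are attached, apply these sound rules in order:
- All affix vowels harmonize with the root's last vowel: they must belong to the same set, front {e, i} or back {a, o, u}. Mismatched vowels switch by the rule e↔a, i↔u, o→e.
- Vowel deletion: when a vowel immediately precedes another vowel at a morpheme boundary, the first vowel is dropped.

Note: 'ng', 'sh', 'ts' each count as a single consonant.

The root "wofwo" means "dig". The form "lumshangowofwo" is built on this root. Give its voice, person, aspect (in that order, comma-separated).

reflexive, 3rd person, habitual

Segment: lim-she-ngo-wofwo.
voice: ngo- → reflexive.
person: she- → 3rd person.
aspect: am/lim- → habitual.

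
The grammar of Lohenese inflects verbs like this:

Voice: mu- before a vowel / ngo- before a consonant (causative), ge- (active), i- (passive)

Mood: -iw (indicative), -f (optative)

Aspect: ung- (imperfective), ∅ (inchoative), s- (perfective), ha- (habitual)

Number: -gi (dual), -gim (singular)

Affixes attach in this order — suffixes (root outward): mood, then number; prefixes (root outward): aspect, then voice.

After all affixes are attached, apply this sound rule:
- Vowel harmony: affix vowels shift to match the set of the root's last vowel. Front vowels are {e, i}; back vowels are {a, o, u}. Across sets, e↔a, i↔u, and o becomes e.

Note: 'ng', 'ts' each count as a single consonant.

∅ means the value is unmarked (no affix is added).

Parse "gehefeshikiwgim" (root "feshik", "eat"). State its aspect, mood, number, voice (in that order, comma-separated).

Segment: ge-ha-feshik-iw-gim.
aspect: ha- → habitual.
mood: -iw → indicative.
number: -gim → singular.
voice: ge- → active.

habitual, indicative, singular, active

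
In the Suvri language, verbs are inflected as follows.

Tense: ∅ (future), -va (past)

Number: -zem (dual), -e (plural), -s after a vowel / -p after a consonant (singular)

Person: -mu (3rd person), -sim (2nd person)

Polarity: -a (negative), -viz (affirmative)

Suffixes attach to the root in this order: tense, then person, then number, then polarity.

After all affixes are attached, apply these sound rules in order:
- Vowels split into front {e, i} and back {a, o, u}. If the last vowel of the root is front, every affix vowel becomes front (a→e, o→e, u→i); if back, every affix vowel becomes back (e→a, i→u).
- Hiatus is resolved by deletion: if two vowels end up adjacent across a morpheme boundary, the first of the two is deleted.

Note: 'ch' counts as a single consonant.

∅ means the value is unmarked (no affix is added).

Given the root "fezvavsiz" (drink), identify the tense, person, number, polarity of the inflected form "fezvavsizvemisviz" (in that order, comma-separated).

Segment: fezvavsiz-va-mu-s-viz.
tense: -va → past.
person: -mu → 3rd person.
number: -s/p → singular.
polarity: -viz → affirmative.

past, 3rd person, singular, affirmative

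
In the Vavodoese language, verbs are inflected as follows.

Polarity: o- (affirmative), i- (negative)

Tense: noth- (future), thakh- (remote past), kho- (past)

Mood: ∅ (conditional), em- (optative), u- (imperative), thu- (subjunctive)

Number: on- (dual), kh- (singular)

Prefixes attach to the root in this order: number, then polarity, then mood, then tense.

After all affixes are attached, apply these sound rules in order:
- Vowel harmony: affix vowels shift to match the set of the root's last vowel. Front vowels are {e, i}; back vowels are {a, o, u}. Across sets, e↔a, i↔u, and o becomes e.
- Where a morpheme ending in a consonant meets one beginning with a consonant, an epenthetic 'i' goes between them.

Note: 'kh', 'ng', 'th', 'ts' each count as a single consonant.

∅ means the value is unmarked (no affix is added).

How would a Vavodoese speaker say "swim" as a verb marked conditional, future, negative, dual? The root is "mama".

Attach number dual on- → onmama.
Attach polarity negative i- → ionmama.
mood = conditional: zero marking, form stays ionmama.
Attach tense future noth- → nothionmama.
Apply vowel harmony: nothionmama → nothuonmama.
Apply epenthesis: nothuonmama → nothuonimama.

nothuonimama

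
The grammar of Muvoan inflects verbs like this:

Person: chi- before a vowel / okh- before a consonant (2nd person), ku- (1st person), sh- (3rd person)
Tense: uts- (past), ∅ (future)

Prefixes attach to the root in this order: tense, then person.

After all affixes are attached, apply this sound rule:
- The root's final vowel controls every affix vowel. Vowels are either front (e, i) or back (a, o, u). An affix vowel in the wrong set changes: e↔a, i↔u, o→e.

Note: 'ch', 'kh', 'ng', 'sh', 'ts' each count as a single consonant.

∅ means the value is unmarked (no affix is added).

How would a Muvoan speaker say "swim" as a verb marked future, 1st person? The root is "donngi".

tense = future: zero marking, form stays donngi.
Attach person 1st person ku- → kudonngi.
Apply vowel harmony: kudonngi → kidonngi.

kidonngi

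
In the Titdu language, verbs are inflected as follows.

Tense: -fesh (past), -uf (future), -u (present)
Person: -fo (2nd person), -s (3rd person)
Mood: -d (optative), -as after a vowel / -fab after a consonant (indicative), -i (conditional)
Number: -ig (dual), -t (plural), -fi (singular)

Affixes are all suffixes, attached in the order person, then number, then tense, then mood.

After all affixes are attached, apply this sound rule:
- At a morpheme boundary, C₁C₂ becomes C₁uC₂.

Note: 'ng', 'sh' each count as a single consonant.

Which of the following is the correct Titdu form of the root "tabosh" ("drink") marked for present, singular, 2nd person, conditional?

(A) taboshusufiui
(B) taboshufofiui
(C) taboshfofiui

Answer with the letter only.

Attach person 2nd person -fo → taboshfo.
Attach number singular -fi → taboshfofi.
Attach tense present -u → taboshfofiu.
Attach mood conditional -i → taboshfofiui.
Apply epenthesis: taboshfofiui → taboshufofiui.
So the correct form is taboshufofiui, option (B).
(A) taboshusufiui is wrong: it uses 3rd person instead of 2nd person for person.
(C) taboshfofiui is wrong: it fails to apply the sound rule(s).

B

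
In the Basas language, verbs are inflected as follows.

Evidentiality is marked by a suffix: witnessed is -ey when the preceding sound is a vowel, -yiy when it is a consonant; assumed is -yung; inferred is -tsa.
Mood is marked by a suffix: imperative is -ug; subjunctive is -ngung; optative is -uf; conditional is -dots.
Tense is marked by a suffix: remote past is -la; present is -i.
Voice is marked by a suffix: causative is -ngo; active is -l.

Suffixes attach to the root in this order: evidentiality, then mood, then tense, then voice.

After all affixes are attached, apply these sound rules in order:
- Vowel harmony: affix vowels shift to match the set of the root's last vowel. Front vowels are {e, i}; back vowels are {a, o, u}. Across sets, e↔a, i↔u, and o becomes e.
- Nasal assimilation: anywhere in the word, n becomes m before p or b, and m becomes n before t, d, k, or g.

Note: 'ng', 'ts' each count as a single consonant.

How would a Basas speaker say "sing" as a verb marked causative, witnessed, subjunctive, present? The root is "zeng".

Attach evidentiality witnessed -yiy (after consonant 'ng') → zengyiy.
Attach mood subjunctive -ngung → zengyiyngung.
Attach tense present -i → zengyiyngungi.
Attach voice causative -ngo → zengyiyngungingo.
Apply vowel harmony: zengyiyngungingo → zengyiynginginge.
Nasal assimilation: no change.

zengyiynginginge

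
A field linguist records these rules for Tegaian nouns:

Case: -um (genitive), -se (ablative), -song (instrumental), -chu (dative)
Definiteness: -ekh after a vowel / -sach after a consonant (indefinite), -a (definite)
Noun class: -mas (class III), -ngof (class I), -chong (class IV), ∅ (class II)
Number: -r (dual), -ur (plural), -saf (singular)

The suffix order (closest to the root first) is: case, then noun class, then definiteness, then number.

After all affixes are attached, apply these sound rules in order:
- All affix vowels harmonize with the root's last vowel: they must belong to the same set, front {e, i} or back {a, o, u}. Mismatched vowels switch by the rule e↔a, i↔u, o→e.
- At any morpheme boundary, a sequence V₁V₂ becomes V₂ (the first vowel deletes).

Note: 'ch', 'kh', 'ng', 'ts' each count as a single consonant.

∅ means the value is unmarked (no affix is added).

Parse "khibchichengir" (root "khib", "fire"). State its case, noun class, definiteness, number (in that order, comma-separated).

dative, class IV, definite, plural

Segment: khib-chu-chong-a-ur.
case: -chu → dative.
noun class: -chong → class IV.
definiteness: -a → definite.
number: -ur → plural.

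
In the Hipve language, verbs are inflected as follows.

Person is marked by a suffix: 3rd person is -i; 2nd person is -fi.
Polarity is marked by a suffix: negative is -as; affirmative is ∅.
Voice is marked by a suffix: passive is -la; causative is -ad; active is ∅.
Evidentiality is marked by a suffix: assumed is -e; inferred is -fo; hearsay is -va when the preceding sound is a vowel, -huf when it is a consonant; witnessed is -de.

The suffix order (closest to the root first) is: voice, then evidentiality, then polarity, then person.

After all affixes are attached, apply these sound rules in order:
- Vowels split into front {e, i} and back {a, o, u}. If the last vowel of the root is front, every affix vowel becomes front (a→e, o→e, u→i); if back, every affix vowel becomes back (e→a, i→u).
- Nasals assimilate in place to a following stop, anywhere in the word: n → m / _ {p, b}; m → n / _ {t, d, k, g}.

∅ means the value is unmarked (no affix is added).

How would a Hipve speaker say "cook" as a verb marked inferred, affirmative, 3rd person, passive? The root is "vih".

vihlefei

Attach voice passive -la → vihla.
Attach evidentiality inferred -fo → vihlafo.
polarity = affirmative: zero marking, form stays vihlafo.
Attach person 3rd person -i → vihlafoi.
Apply vowel harmony: vihlafoi → vihlefei.
Nasal assimilation: no change.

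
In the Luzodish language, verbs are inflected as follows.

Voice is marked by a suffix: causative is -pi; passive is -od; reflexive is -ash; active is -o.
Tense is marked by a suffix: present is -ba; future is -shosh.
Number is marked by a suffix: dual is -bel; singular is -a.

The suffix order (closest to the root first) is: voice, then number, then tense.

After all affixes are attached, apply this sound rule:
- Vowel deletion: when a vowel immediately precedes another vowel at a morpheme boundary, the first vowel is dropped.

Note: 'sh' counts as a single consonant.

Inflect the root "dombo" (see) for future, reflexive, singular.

dombashashosh

Attach voice reflexive -ash → domboash.
Attach number singular -a → domboasha.
Attach tense future -shosh → domboashashosh.
Apply vowel deletion: domboashashosh → dombashashosh.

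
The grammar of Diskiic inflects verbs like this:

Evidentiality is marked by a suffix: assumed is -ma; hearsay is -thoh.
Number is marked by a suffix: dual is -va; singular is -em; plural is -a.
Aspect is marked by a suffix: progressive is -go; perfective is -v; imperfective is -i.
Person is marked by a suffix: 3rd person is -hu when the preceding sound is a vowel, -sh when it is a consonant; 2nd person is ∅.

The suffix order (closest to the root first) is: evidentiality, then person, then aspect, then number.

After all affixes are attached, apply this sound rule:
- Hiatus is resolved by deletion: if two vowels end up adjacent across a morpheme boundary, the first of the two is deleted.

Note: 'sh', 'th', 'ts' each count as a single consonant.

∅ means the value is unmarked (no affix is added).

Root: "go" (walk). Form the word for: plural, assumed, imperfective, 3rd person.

gomaha

Attach evidentiality assumed -ma → goma.
Attach person 3rd person -hu (after vowel 'a') → gomahu.
Attach aspect imperfective -i → gomahui.
Attach number plural -a → gomahuia.
Apply vowel deletion: gomahuia → gomaha.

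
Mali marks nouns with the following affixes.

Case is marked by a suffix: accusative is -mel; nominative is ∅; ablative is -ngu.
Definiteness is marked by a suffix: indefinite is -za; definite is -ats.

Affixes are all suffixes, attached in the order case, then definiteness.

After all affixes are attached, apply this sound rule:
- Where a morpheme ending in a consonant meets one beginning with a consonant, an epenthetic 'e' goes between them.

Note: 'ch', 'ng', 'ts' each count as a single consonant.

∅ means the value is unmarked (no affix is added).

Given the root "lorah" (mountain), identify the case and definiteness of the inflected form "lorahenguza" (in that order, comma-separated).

ablative, indefinite

Segment: lorah-ngu-za.
case: -ngu → ablative.
definiteness: -za → indefinite.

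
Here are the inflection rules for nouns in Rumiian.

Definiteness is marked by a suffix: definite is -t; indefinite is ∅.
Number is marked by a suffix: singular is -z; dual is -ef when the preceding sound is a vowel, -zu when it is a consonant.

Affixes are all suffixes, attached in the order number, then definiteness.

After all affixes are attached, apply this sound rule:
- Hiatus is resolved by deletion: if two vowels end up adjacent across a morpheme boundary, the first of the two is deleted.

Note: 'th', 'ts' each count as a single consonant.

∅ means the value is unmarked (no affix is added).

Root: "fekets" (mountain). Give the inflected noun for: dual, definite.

feketszut

Attach number dual -zu (after consonant 'ts') → feketszu.
Attach definiteness definite -t → feketszut.
Vowel deletion: no change.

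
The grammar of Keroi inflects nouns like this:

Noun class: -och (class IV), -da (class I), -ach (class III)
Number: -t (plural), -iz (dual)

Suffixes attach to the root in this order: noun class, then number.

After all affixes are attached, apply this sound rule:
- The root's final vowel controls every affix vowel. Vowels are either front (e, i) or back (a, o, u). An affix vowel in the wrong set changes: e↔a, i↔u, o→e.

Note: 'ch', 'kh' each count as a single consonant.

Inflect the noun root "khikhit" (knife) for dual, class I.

khikhitdeiz

Attach noun class class I -da → khikhitda.
Attach number dual -iz → khikhitdaiz.
Apply vowel harmony: khikhitdaiz → khikhitdeiz.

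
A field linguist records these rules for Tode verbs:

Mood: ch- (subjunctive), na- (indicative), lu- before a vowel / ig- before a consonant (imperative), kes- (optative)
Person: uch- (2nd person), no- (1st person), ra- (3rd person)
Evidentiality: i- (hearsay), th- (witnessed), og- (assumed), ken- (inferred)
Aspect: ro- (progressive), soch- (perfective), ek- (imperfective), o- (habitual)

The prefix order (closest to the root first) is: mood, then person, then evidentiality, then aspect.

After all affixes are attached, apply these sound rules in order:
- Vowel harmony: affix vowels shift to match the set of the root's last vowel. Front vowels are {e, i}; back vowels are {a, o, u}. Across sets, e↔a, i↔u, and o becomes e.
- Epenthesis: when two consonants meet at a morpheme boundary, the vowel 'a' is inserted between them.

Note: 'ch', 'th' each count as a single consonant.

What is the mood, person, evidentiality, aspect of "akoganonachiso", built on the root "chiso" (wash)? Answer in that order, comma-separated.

indicative, 1st person, assumed, imperfective

Segment: ek-og-no-na-chiso.
mood: na- → indicative.
person: no- → 1st person.
evidentiality: og- → assumed.
aspect: ek- → imperfective.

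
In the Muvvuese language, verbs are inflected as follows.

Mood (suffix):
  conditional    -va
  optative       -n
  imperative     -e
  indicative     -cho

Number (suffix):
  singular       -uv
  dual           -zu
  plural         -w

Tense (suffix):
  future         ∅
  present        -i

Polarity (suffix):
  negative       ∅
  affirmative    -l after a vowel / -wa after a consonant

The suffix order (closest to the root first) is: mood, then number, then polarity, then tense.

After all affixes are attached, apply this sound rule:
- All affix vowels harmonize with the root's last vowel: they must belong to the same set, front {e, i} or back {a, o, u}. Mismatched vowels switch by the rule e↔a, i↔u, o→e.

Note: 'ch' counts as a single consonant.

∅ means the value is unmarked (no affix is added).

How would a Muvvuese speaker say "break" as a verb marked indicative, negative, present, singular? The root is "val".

valchouvu

Attach mood indicative -cho → valcho.
Attach number singular -uv → valchouv.
polarity = negative: zero marking, form stays valchouv.
Attach tense present -i → valchouvi.
Apply vowel harmony: valchouvi → valchouvu.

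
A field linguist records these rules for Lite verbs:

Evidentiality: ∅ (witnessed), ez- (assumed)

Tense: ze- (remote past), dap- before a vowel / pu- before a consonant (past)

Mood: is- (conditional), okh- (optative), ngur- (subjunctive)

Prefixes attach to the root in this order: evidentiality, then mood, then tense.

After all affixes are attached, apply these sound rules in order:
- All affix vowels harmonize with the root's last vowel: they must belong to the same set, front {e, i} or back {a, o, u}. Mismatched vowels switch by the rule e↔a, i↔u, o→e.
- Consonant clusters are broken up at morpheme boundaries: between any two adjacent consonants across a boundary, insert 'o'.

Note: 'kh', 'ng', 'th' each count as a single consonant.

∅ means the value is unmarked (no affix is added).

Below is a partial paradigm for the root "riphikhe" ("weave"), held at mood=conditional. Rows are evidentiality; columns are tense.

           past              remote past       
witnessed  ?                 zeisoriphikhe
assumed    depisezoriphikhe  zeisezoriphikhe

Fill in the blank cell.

evidentiality = witnessed: zero marking, form stays riphikhe.
Attach mood conditional is- → isriphikhe.
Attach tense past dap- (before vowel 'i') → dapisriphikhe.
Apply vowel harmony: dapisriphikhe → depisriphikhe.
Apply epenthesis: depisriphikhe → depisoriphikhe.

depisoriphikhe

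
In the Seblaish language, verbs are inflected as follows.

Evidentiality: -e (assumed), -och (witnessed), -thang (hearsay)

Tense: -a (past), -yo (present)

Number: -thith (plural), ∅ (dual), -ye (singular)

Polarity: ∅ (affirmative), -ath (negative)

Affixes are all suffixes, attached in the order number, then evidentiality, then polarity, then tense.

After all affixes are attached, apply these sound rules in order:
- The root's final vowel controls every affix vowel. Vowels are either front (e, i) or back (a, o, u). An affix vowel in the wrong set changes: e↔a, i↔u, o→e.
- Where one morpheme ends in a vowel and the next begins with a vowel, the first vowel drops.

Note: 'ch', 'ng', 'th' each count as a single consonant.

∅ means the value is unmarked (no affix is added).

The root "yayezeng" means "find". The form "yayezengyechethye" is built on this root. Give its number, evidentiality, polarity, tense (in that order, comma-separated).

singular, witnessed, negative, present

Segment: yayezeng-ye-och-ath-yo.
number: -ye → singular.
evidentiality: -och → witnessed.
polarity: -ath → negative.
tense: -yo → present.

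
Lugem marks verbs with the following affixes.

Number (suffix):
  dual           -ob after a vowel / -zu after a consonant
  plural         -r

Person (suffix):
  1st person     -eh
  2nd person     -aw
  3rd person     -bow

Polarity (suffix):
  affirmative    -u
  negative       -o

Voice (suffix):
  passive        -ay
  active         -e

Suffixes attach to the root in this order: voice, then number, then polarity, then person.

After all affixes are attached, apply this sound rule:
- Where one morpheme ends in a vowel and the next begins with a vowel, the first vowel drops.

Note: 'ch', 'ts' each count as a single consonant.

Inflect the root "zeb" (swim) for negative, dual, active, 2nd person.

zebobaw

Attach voice active -e → zebe.
Attach number dual -ob (after vowel 'e') → zebeob.
Attach polarity negative -o → zebeobo.
Attach person 2nd person -aw → zebeoboaw.
Apply vowel deletion: zebeoboaw → zebobaw.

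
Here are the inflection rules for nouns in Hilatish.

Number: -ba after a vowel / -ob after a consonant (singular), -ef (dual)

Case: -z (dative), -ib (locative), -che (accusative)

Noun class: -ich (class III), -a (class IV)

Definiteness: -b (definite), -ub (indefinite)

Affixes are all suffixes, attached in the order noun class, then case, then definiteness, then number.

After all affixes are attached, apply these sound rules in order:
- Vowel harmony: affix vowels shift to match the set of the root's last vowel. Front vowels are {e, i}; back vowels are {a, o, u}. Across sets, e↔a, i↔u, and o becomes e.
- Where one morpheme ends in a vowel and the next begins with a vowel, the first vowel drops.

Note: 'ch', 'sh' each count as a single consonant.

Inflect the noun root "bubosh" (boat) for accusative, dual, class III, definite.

Attach noun class class III -ich → buboshich.
Attach case accusative -che → buboshichche.
Attach definiteness definite -b → buboshichcheb.
Attach number dual -ef → buboshichchebef.
Apply vowel harmony: buboshichchebef → buboshuchchabaf.
Vowel deletion: no change.

buboshuchchabaf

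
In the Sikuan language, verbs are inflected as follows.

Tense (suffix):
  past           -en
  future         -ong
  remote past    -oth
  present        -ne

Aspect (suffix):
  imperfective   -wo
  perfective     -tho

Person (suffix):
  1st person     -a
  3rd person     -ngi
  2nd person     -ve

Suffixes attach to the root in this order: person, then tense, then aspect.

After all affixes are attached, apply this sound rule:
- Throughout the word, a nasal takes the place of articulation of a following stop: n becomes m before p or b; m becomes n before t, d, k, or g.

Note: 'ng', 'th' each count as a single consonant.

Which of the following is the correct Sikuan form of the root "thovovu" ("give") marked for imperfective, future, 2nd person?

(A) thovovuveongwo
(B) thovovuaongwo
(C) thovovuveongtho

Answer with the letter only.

Attach person 2nd person -ve → thovovuve.
Attach tense future -ong → thovovuveong.
Attach aspect imperfective -wo → thovovuveongwo.
Nasal assimilation: no change.
So the correct form is thovovuveongwo, option (A).
(B) thovovuaongwo is wrong: it uses 1st person instead of 2nd person for person.
(C) thovovuveongtho is wrong: it uses perfective instead of imperfective for aspect.

A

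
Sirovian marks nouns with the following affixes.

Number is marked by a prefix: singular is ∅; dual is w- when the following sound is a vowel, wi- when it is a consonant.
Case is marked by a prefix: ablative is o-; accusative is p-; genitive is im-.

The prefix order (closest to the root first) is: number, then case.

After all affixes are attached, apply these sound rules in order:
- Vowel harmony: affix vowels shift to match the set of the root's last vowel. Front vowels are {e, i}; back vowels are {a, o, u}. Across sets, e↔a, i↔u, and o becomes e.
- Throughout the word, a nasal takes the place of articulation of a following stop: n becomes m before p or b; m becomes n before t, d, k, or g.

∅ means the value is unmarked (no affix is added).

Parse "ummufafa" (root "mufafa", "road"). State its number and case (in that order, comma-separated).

Segment: im-mufafa.
number: ∅ → singular.
case: im- → genitive.

singular, genitive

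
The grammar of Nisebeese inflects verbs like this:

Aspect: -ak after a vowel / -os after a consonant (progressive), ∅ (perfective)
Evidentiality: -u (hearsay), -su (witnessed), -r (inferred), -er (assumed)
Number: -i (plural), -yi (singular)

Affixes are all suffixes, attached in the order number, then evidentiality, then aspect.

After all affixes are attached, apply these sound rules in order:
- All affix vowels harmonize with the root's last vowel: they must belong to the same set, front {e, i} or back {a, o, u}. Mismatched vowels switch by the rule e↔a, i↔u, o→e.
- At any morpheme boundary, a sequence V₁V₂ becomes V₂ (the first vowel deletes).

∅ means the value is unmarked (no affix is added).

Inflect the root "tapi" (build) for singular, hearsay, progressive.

tapiyek

Attach number singular -yi → tapiyi.
Attach evidentiality hearsay -u → tapiyiu.
Attach aspect progressive -ak (after vowel 'u') → tapiyiuak.
Apply vowel harmony: tapiyiuak → tapiyiiek.
Apply vowel deletion: tapiyiiek → tapiyek.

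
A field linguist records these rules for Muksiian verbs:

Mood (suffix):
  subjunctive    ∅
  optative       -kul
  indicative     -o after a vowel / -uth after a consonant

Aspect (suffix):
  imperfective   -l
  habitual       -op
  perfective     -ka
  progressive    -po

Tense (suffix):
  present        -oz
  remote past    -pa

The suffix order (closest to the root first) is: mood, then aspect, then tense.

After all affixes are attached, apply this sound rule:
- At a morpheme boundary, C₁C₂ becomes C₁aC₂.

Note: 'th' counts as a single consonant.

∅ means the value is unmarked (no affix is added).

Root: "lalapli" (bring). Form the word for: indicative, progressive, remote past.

lalapliopopa

Attach mood indicative -o (after vowel 'i') → lalaplio.
Attach aspect progressive -po → lalapliopo.
Attach tense remote past -pa → lalapliopopa.
Epenthesis: no change.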